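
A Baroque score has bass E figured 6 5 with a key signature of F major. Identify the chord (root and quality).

C dominant seventh

The figures 6 5 indicate a seventh chord in first inversion.
In first inversion the root lies a sixth above the bass: a sixth above E in F major is C.
The chord tones are E, G, Bb, C, giving C dominant seventh.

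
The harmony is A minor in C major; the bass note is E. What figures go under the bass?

6/4

E is the fifth of A minor, so the chord is in second inversion.
A triad in second inversion is figured 6/4, conventionally abbreviated 6/4.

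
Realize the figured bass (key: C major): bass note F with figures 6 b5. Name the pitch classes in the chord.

F, A, Cb, D

The written figures 6 b5 are shorthand for 6/5/3: the 3 is implied.
A third above F in this key is A.
A fifth above F in this key is C, lowered to Cb by the flat.
A sixth above F in this key is D.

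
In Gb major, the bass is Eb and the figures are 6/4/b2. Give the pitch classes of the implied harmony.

A second above Eb in this key is F, lowered to Fb by the flat.
A fourth above Eb in this key is Ab.
A sixth above Eb in this key is Cb.
Together with the bass Eb, this spells Fb major seventh in third inversion.

Eb, Fb, Ab, Cb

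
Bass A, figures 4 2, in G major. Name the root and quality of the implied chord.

B minor seventh

The figures 4 2 indicate a seventh chord in third inversion.
In third inversion the root lies a second above the bass: a second above A in G major is B.
The chord tones are A, B, D, F#, giving B minor seventh.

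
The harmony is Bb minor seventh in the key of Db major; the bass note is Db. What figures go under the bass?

6/5

Db is the third of Bb minor seventh, so the chord is in first inversion.
A seventh chord in first inversion is figured 6/5/3, conventionally abbreviated 6/5.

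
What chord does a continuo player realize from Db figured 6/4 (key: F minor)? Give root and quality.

G diminished

The figures 6/4 indicate a triad in second inversion.
In second inversion the root lies a fourth above the bass: a fourth above Db in F minor is G.
The chord tones are Db, G, Bb, giving G diminished.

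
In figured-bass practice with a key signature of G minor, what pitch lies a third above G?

Bb

Counting 2 letter steps above G lands on B; in G minor, that letter is Bb.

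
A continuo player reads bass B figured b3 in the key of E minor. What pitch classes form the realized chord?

B, Db, F#

The written figures b3 are shorthand for 5/3: the 5 is implied.
A third above B in this key is D, lowered to Db by the flat.
A fifth above B in this key is F#.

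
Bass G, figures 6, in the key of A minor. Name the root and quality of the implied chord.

The figures 6 indicate a triad in first inversion.
In first inversion the root lies a sixth above the bass: a sixth above G in A minor is E.
The chord tones are G, B, E, giving E minor.

E minor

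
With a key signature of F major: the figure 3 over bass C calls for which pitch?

Counting 2 letter steps above C lands on E; in F major, that letter is E.

E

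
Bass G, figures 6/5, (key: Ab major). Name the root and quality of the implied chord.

Eb dominant seventh

The figures 6/5 indicate a seventh chord in first inversion.
In first inversion the root lies a sixth above the bass: a sixth above G in Ab major is Eb.
The chord tones are G, Bb, Db, Eb, giving Eb dominant seventh.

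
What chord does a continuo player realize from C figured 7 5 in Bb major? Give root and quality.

C minor seventh

The figures 7 5 indicate a seventh chord in root position.
In root position the bass is the root, so the root is C.
The chord tones are C, Eb, G, Bb, giving C minor seventh.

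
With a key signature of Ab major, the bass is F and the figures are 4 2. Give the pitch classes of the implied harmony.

F, G, Bb, Db

The written figures 4 2 are shorthand for 6/4/2: the 6 is implied.
A second above F in this key is G.
A fourth above F in this key is Bb.
A sixth above F in this key is Db.
Together with the bass F, this spells G half-diminished seventh in third inversion.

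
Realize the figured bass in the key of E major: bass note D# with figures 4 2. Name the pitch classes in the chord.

D#, E, G#, B

The written figures 4 2 are shorthand for 6/4/2: the 6 is implied.
A second above D# in this key is E.
A fourth above D# in this key is G#.
A sixth above D# in this key is B.
Together with the bass D#, this spells E major seventh in third inversion.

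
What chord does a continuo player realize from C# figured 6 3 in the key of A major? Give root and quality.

The figures 6 3 indicate a triad in first inversion.
In first inversion the root lies a sixth above the bass: a sixth above C# in A major is A.
The chord tones are C#, E, A, giving A major.

A major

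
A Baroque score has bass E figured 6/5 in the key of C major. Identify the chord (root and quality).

The figures 6/5 indicate a seventh chord in first inversion.
In first inversion the root lies a sixth above the bass: a sixth above E in C major is C.
The chord tones are E, G, B, C, giving C major seventh.

C major seventh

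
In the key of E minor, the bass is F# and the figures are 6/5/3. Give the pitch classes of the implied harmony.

A third above F# in this key is A.
A fifth above F# in this key is C.
A sixth above F# in this key is D.
Together with the bass F#, this spells D dominant seventh in first inversion.

F#, A, C, D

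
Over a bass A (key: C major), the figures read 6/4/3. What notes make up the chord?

A third above A in this key is C.
A fourth above A in this key is D.
A sixth above A in this key is F.
Together with the bass A, this spells D minor seventh in second inversion.

A, C, D, F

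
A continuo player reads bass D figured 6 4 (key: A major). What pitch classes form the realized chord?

A fourth above D in this key is G#.
A sixth above D in this key is B.
Together with the bass D, this spells G# diminished in second inversion.

D, G#, B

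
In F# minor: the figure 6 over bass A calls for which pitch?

F#

Counting 5 letter steps above A lands on F; in F# minor, that letter is F#.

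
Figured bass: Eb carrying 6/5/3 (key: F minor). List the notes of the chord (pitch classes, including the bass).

A third above Eb in this key is G.
A fifth above Eb in this key is Bb.
A sixth above Eb in this key is C.
Together with the bass Eb, this spells C minor seventh in first inversion.

Eb, G, Bb, C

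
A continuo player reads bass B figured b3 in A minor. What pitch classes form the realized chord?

B, Db, F

The written figures b3 are shorthand for 5/3: the 5 is implied.
A third above B in this key is D, lowered to Db by the flat.
A fifth above B in this key is F.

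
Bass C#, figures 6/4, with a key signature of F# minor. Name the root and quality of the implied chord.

The figures 6/4 indicate a triad in second inversion.
In second inversion the root lies a fourth above the bass: a fourth above C# in F# minor is F#.
The chord tones are C#, F#, A, giving F# minor.

F# minor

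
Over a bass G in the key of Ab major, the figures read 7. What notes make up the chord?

G, Bb, Db, F

The written figures 7 are shorthand for 7/5/3: the 5/3 are implied.
A third above G in this key is Bb.
A fifth above G in this key is Db.
A seventh above G in this key is F.
Together with the bass G, this spells G half-diminished seventh in root position.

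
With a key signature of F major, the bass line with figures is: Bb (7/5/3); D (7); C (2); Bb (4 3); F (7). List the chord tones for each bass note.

Bb, D, F, A | D, F, A, C | C, D, F, A | Bb, D, E, G | F, A, C, E

Bb (7/5/3): Bb, D, F, A.
D (7/5/3): D, F, A, C.
C (6/4/2): C, D, F, A.
Bb (6/4/3): Bb, D, E, G.
F (7/5/3): F, A, C, E.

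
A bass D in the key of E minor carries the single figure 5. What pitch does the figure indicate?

Counting 4 letter steps above D lands on A; in E minor, that letter is A.

A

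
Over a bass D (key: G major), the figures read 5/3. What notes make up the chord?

D, F#, A

A third above D in this key is F#.
A fifth above D in this key is A.
Together with the bass D, this spells D major in root position.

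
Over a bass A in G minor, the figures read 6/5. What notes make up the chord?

A, C, Eb, F

The written figures 6/5 are shorthand for 6/5/3: the 3 is implied.
A third above A in this key is C.
A fifth above A in this key is Eb.
A sixth above A in this key is F.
Together with the bass A, this spells F dominant seventh in first inversion.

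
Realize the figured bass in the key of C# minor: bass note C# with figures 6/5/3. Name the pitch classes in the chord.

A third above C# in this key is E.
A fifth above C# in this key is G#.
A sixth above C# in this key is A.
Together with the bass C#, this spells A major seventh in first inversion.

C#, E, G#, A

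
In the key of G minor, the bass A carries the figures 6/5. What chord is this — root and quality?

The figures 6/5 indicate a seventh chord in first inversion.
In first inversion the root lies a sixth above the bass: a sixth above A in G minor is F.
The chord tones are A, C, Eb, F, giving F dominant seventh.

F dominant seventh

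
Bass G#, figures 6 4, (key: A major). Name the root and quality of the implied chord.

C# minor

The figures 6 4 indicate a triad in second inversion.
In second inversion the root lies a fourth above the bass: a fourth above G# in A major is C#.
The chord tones are G#, C#, E, giving C# minor.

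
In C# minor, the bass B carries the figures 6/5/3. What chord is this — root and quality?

The figures 6/5/3 indicate a seventh chord in first inversion.
In first inversion the root lies a sixth above the bass: a sixth above B in C# minor is G#.
The chord tones are B, D#, F#, G#, giving G# minor seventh.

G# minor seventh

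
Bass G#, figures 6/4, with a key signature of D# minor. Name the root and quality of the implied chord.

The figures 6/4 indicate a triad in second inversion.
In second inversion the root lies a fourth above the bass: a fourth above G# in D# minor is C#.
The chord tones are G#, C#, E#, giving C# major.

C# major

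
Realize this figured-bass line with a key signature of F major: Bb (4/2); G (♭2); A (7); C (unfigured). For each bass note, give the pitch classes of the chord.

Bb, C, E, G | G, Ab, C, E | A, C, E, G | C, E, G

Bb (6/4/2): Bb, C, E, G.
G (6/4/b2): G, Ab, C, E.
A (7/5/3): A, C, E, G.
C (5/3): C, E, G.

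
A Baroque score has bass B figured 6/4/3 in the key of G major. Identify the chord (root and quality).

E minor seventh

The figures 6/4/3 indicate a seventh chord in second inversion.
In second inversion the root lies a fourth above the bass: a fourth above B in G major is E.
The chord tones are B, D, E, G, giving E minor seventh.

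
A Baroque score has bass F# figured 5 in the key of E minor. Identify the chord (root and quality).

The figures 5 indicate a triad in root position.
In root position the bass is the root, so the root is F#.
The chord tones are F#, A, C, giving F# diminished.

F# diminished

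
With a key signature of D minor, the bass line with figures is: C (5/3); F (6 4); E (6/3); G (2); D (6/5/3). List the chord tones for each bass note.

C (5/3): C, E, G.
F (6/4): F, Bb, D.
E (6/3): E, G, C.
G (6/4/2): G, A, C, E.
D (6/5/3): D, F, A, Bb.

C, E, G | F, Bb, D | E, G, C | G, A, C, E | D, F, A, Bb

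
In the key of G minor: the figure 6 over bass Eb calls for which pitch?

C

Counting 5 letter steps above Eb lands on C; in G minor, that letter is C.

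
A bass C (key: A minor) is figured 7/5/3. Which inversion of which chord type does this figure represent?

seventh chord, root position

Intervals of 7/5/3 above the bass form a seventh chord; the bass is the root, so this is root position.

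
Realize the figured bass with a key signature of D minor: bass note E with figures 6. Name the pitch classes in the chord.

The written figures 6 are shorthand for 6/3: the 3 is implied.
A third above E in this key is G.
A sixth above E in this key is C.
Together with the bass E, this spells C major in first inversion.

E, G, C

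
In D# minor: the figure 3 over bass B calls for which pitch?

D#

Counting 2 letter steps above B lands on D; in D# minor, that letter is D#.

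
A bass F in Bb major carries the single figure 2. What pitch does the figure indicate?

G

Counting 1 letter step above F lands on G; in Bb major, that letter is G.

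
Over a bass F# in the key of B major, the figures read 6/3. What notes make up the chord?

F#, A#, D#

A third above F# in this key is A#.
A sixth above F# in this key is D#.
Together with the bass F#, this spells D# minor in first inversion.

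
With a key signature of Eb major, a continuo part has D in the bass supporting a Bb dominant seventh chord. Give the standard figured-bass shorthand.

6/5

D is the third of Bb dominant seventh, so the chord is in first inversion.
A seventh chord in first inversion is figured 6/5/3, conventionally abbreviated 6/5.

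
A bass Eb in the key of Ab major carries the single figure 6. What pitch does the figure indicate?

Counting 5 letter steps above Eb lands on C; in Ab major, that letter is C.

C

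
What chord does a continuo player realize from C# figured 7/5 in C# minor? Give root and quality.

The figures 7/5 indicate a seventh chord in root position.
In root position the bass is the root, so the root is C#.
The chord tones are C#, E, G#, B, giving C# minor seventh.

C# minor seventh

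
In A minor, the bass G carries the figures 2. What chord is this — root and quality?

A minor seventh

The figures 2 indicate a seventh chord in third inversion.
In third inversion the root lies a second above the bass: a second above G in A minor is A.
The chord tones are G, A, C, E, giving A minor seventh.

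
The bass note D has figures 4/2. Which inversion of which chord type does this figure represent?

seventh chord, third inversion

4/2 is shorthand for 6/4/2.
Intervals of 6/4/2 above the bass form a seventh chord; the bass is the seventh, so this is third inversion.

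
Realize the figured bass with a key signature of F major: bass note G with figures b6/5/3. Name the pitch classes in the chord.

A third above G in this key is Bb.
A fifth above G in this key is D.
A sixth above G in this key is E, lowered to Eb by the flat.
Together with the bass G, this spells Eb major seventh in first inversion.

G, Bb, D, Eb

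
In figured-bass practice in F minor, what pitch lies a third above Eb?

G

Counting 2 letter steps above Eb lands on G; in F minor, that letter is G.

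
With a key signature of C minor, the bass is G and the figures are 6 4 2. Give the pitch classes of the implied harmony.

A second above G in this key is Ab.
A fourth above G in this key is C.
A sixth above G in this key is Eb.
Together with the bass G, this spells Ab major seventh in third inversion.

G, Ab, C, Eb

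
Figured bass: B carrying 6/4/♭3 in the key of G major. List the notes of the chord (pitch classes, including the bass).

B, Db, E, G

A third above B in this key is D, lowered to Db by the flat.
A fourth above B in this key is E.
A sixth above B in this key is G.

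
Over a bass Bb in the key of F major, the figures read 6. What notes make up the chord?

The written figures 6 are shorthand for 6/3: the 3 is implied.
A third above Bb in this key is D.
A sixth above Bb in this key is G.
Together with the bass Bb, this spells G minor in first inversion.

Bb, D, G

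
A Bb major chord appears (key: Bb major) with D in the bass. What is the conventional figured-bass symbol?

6

D is the third of Bb major, so the chord is in first inversion.
A triad in first inversion is figured 6/3, conventionally abbreviated 6.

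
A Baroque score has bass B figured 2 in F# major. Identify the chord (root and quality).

C# dominant seventh

The figures 2 indicate a seventh chord in third inversion.
In third inversion the root lies a second above the bass: a second above B in F# major is C#.
The chord tones are B, C#, E#, G#, giving C# dominant seventh.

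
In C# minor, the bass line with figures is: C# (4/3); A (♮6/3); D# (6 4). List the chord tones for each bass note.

C#, E, F#, A | A, C#, F | D#, G#, B

C# (6/4/3): C#, E, F#, A.
A (♮6/3): A, C#, F.
D# (6/4): D#, G#, B.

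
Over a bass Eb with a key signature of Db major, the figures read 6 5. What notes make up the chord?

The written figures 6 5 are shorthand for 6/5/3: the 3 is implied.
A third above Eb in this key is Gb.
A fifth above Eb in this key is Bb.
A sixth above Eb in this key is C.
Together with the bass Eb, this spells C half-diminished seventh in first inversion.

Eb, Gb, Bb, C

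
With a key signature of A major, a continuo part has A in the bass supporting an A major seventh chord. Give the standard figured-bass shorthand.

A is the root of A major seventh, so the chord is in root position.
A seventh chord in root position is figured 7/5/3, conventionally abbreviated 7.

7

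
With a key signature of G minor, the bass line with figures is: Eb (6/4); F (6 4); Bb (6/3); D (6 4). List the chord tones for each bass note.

Eb (6/4): Eb, A, C.
F (6/4): F, Bb, D.
Bb (6/3): Bb, D, G.
D (6/4): D, G, Bb.

Eb, A, C | F, Bb, D | Bb, D, G | D, G, Bb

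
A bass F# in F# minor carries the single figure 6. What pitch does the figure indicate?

Counting 5 letter steps above F# lands on D; in F# minor, that letter is D.

D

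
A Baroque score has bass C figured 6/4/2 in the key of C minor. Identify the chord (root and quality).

D half-diminished seventh

The figures 6/4/2 indicate a seventh chord in third inversion.
In third inversion the root lies a second above the bass: a second above C in C minor is D.
The chord tones are C, D, F, Ab, giving D half-diminished seventh.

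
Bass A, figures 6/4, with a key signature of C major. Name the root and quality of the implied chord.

D minor

The figures 6/4 indicate a triad in second inversion.
In second inversion the root lies a fourth above the bass: a fourth above A in C major is D.
The chord tones are A, D, F, giving D minor.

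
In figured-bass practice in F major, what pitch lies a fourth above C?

F

Counting 3 letter steps above C lands on F; in F major, that letter is F.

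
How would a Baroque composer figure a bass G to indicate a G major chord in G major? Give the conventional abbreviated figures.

G is the root of G major, so the chord is in root position.
A triad in root position is figured 5/3, conventionally abbreviated (no figures — root-position triad).

no figures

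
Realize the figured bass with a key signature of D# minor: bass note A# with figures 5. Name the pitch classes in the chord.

The written figures 5 are shorthand for 5/3: the 3 is implied.
A third above A# in this key is C#.
A fifth above A# in this key is E#.
Together with the bass A#, this spells A# minor in root position.

A#, C#, E#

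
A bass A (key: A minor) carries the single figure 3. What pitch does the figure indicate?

Counting 2 letter steps above A lands on C; in A minor, that letter is C.

C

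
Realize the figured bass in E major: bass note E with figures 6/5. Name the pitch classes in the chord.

E, G#, B, C#

The written figures 6/5 are shorthand for 6/5/3: the 3 is implied.
A third above E in this key is G#.
A fifth above E in this key is B.
A sixth above E in this key is C#.
Together with the bass E, this spells C# minor seventh in first inversion.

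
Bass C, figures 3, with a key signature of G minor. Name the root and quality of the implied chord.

The figures 3 indicate a triad in root position.
In root position the bass is the root, so the root is C.
The chord tones are C, Eb, G, giving C minor.

C minor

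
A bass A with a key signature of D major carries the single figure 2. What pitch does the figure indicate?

B

Counting 1 letter step above A lands on B; in D major, that letter is B.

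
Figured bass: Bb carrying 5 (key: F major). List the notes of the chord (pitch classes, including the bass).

Bb, D, F

The written figures 5 are shorthand for 5/3: the 3 is implied.
A third above Bb in this key is D.
A fifth above Bb in this key is F.
Together with the bass Bb, this spells Bb major in root position.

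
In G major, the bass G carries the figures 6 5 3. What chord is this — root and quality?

E minor seventh

The figures 6 5 3 indicate a seventh chord in first inversion.
In first inversion the root lies a sixth above the bass: a sixth above G in G major is E.
The chord tones are G, B, D, E, giving E minor seventh.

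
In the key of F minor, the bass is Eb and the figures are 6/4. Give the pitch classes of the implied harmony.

Eb, Ab, C

A fourth above Eb in this key is Ab.
A sixth above Eb in this key is C.
Together with the bass Eb, this spells Ab major in second inversion.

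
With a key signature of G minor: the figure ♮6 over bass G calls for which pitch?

Counting 5 letter steps above G lands on E; in G minor, that letter is Eb.
The ♮6 figure makes it natural, giving E.

E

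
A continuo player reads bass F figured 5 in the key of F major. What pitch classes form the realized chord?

The written figures 5 are shorthand for 5/3: the 3 is implied.
A third above F in this key is A.
A fifth above F in this key is C.
Together with the bass F, this spells F major in root position.

F, A, C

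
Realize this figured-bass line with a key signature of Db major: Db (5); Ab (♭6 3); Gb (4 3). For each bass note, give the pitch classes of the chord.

Db (5/3): Db, F, Ab.
Ab (b6/3): Ab, C, Fb.
Gb (6/4/3): Gb, Bb, C, Eb.

Db, F, Ab | Ab, C, Fb | Gb, Bb, C, Eb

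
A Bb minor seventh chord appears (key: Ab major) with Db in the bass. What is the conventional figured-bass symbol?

Db is the third of Bb minor seventh, so the chord is in first inversion.
A seventh chord in first inversion is figured 6/5/3, conventionally abbreviated 6/5.

6/5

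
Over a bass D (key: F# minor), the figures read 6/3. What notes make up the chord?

D, F#, B

A third above D in this key is F#.
A sixth above D in this key is B.
Together with the bass D, this spells B minor in first inversion.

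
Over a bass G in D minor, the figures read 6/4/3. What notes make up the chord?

A third above G in this key is Bb.
A fourth above G in this key is C.
A sixth above G in this key is E.
Together with the bass G, this spells C dominant seventh in second inversion.

G, Bb, C, E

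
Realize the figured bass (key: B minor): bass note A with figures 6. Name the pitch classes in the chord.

A, C#, F#

The written figures 6 are shorthand for 6/3: the 3 is implied.
A third above A in this key is C#.
A sixth above A in this key is F#.
Together with the bass A, this spells F# minor in first inversion.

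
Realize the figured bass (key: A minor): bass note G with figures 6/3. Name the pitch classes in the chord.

A third above G in this key is B.
A sixth above G in this key is E.
Together with the bass G, this spells E minor in first inversion.

G, B, E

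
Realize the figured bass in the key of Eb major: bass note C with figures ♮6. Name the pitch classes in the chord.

C, Eb, A

The written figures ♮6 are shorthand for 6/3: the 3 is implied.
A third above C in this key is Eb.
A sixth above C in this key is Ab, made natural (A) by the ♮ figure.
Together with the bass C, this spells A diminished in first inversion.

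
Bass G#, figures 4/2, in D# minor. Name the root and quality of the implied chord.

A# minor seventh

The figures 4/2 indicate a seventh chord in third inversion.
In third inversion the root lies a second above the bass: a second above G# in D# minor is A#.
The chord tones are G#, A#, C#, E#, giving A# minor seventh.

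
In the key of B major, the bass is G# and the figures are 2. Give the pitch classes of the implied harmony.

The written figures 2 are shorthand for 6/4/2: the 6/4 are implied.
A second above G# in this key is A#.
A fourth above G# in this key is C#.
A sixth above G# in this key is E.
Together with the bass G#, this spells A# half-diminished seventh in third inversion.

G#, A#, C#, E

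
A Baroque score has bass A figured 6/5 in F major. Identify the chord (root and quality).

F major seventh

The figures 6/5 indicate a seventh chord in first inversion.
In first inversion the root lies a sixth above the bass: a sixth above A in F major is F.
The chord tones are A, C, E, F, giving F major seventh.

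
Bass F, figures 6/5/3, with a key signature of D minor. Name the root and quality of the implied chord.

D minor seventh

The figures 6/5/3 indicate a seventh chord in first inversion.
In first inversion the root lies a sixth above the bass: a sixth above F in D minor is D.
The chord tones are F, A, C, D, giving D minor seventh.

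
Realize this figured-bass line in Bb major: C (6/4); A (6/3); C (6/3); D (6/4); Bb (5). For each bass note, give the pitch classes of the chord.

C, F, A | A, C, F | C, Eb, A | D, G, Bb | Bb, D, F

C (6/4): C, F, A.
A (6/3): A, C, F.
C (6/3): C, Eb, A.
D (6/4): D, G, Bb.
Bb (5/3): Bb, D, F.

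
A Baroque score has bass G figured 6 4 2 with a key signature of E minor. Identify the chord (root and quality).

The figures 6 4 2 indicate a seventh chord in third inversion.
In third inversion the root lies a second above the bass: a second above G in E minor is A.
The chord tones are G, A, C, E, giving A minor seventh.

A minor seventh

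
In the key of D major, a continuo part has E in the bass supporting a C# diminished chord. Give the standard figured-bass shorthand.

E is the third of C# diminished, so the chord is in first inversion.
A triad in first inversion is figured 6/3, conventionally abbreviated 6.

6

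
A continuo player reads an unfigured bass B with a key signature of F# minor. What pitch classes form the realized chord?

B, D, F#

An unfigured bass implies 5/3.
A third above B in this key is D.
A fifth above B in this key is F#.
Together with the bass B, this spells B minor in root position.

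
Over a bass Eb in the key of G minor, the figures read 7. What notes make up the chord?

The written figures 7 are shorthand for 7/5/3: the 5/3 are implied.
A third above Eb in this key is G.
A fifth above Eb in this key is Bb.
A seventh above Eb in this key is D.
Together with the bass Eb, this spells Eb major seventh in root position.

Eb, G, Bb, D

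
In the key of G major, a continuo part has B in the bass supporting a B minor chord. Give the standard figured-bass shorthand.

no figures

B is the root of B minor, so the chord is in root position.
A triad in root position is figured 5/3, conventionally abbreviated (no figures — root-position triad).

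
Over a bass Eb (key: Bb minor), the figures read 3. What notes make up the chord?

The written figures 3 are shorthand for 5/3: the 5 is implied.
A third above Eb in this key is Gb.
A fifth above Eb in this key is Bb.
Together with the bass Eb, this spells Eb minor in root position.

Eb, Gb, Bb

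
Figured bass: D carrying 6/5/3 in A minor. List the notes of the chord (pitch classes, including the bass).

A third above D in this key is F.
A fifth above D in this key is A.
A sixth above D in this key is B.
Together with the bass D, this spells B half-diminished seventh in first inversion.

D, F, A, B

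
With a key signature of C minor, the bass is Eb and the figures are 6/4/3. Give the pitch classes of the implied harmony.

Eb, G, Ab, C

A third above Eb in this key is G.
A fourth above Eb in this key is Ab.
A sixth above Eb in this key is C.
Together with the bass Eb, this spells Ab major seventh in second inversion.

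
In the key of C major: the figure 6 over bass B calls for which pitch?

Counting 5 letter steps above B lands on G; in C major, that letter is G.

G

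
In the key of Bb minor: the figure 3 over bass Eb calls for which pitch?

Gb

Counting 2 letter steps above Eb lands on G; in Bb minor, that letter is Gb.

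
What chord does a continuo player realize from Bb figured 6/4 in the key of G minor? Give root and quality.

The figures 6/4 indicate a triad in second inversion.
In second inversion the root lies a fourth above the bass: a fourth above Bb in G minor is Eb.
The chord tones are Bb, Eb, G, giving Eb major.

Eb major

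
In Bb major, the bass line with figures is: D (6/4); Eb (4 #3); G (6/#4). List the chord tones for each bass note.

D, G, Bb | Eb, G#, A, C | G, C#, Eb

D (6/4): D, G, Bb.
Eb (6/4/#3): Eb, G#, A, C.
G (6/#4): G, C#, Eb.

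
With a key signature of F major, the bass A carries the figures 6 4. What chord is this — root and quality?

D minor

The figures 6 4 indicate a triad in second inversion.
In second inversion the root lies a fourth above the bass: a fourth above A in F major is D.
The chord tones are A, D, F, giving D minor.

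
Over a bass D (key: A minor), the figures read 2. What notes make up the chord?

D, E, G, B

The written figures 2 are shorthand for 6/4/2: the 6/4 are implied.
A second above D in this key is E.
A fourth above D in this key is G.
A sixth above D in this key is B.
Together with the bass D, this spells E minor seventh in third inversion.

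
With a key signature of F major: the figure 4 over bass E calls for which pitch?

A

Counting 3 letter steps above E lands on A; in F major, that letter is A.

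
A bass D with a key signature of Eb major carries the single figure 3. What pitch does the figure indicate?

F

Counting 2 letter steps above D lands on F; in Eb major, that letter is F.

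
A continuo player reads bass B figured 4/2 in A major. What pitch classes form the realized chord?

B, C#, E, G#

The written figures 4/2 are shorthand for 6/4/2: the 6 is implied.
A second above B in this key is C#.
A fourth above B in this key is E.
A sixth above B in this key is G#.
Together with the bass B, this spells C# minor seventh in third inversion.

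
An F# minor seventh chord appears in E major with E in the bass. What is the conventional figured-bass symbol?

E is the seventh of F# minor seventh, so the chord is in third inversion.
A seventh chord in third inversion is figured 6/4/2, conventionally abbreviated 4/2.

4/2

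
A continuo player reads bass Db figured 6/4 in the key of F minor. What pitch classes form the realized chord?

Db, G, Bb

A fourth above Db in this key is G.
A sixth above Db in this key is Bb.
Together with the bass Db, this spells G diminished in second inversion.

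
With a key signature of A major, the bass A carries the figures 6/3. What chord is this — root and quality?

The figures 6/3 indicate a triad in first inversion.
In first inversion the root lies a sixth above the bass: a sixth above A in A major is F#.
The chord tones are A, C#, F#, giving F# minor.

F# minor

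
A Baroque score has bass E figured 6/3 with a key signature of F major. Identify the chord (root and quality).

The figures 6/3 indicate a triad in first inversion.
In first inversion the root lies a sixth above the bass: a sixth above E in F major is C.
The chord tones are E, G, C, giving C major.

C major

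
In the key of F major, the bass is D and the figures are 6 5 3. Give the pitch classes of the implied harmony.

A third above D in this key is F.
A fifth above D in this key is A.
A sixth above D in this key is Bb.
Together with the bass D, this spells Bb major seventh in first inversion.

D, F, A, Bb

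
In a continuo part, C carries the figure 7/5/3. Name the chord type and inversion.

Intervals of 7/5/3 above the bass form a seventh chord; the bass is the root, so this is root position.

seventh chord, root position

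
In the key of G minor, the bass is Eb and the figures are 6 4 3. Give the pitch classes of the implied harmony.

Eb, G, A, C

A third above Eb in this key is G.
A fourth above Eb in this key is A.
A sixth above Eb in this key is C.
Together with the bass Eb, this spells A half-diminished seventh in second inversion.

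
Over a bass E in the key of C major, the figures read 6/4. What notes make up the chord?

E, A, C

A fourth above E in this key is A.
A sixth above E in this key is C.
Together with the bass E, this spells A minor in second inversion.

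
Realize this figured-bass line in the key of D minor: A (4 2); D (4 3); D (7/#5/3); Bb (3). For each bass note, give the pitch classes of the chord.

A, Bb, D, F | D, F, G, Bb | D, F, A#, C | Bb, D, F

A (6/4/2): A, Bb, D, F.
D (6/4/3): D, F, G, Bb.
D (7/#5/3): D, F, A#, C.
Bb (5/3): Bb, D, F.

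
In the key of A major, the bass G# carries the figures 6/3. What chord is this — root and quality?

The figures 6/3 indicate a triad in first inversion.
In first inversion the root lies a sixth above the bass: a sixth above G# in A major is E.
The chord tones are G#, B, E, giving E major.

E major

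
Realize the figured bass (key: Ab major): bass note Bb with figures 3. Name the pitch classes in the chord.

Bb, Db, F

The written figures 3 are shorthand for 5/3: the 5 is implied.
A third above Bb in this key is Db.
A fifth above Bb in this key is F.
Together with the bass Bb, this spells Bb minor in root position.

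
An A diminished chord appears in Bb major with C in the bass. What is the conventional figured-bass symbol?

6

C is the third of A diminished, so the chord is in first inversion.
A triad in first inversion is figured 6/3, conventionally abbreviated 6.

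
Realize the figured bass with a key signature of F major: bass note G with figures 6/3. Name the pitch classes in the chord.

G, Bb, E

A third above G in this key is Bb.
A sixth above G in this key is E.
Together with the bass G, this spells E diminished in first inversion.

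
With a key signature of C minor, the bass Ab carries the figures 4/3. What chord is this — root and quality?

D half-diminished seventh

The figures 4/3 indicate a seventh chord in second inversion.
In second inversion the root lies a fourth above the bass: a fourth above Ab in C minor is D.
The chord tones are Ab, C, D, F, giving D half-diminished seventh.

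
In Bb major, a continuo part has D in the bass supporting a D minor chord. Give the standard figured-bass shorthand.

no figures

D is the root of D minor, so the chord is in root position.
A triad in root position is figured 5/3, conventionally abbreviated (no figures — root-position triad).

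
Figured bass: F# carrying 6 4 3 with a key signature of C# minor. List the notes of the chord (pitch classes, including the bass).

A third above F# in this key is A.
A fourth above F# in this key is B.
A sixth above F# in this key is D#.
Together with the bass F#, this spells B dominant seventh in second inversion.

F#, A, B, D#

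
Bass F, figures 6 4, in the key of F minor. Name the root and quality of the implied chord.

The figures 6 4 indicate a triad in second inversion.
In second inversion the root lies a fourth above the bass: a fourth above F in F minor is Bb.
The chord tones are F, Bb, Db, giving Bb minor.

Bb minor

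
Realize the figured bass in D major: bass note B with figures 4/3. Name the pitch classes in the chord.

The written figures 4/3 are shorthand for 6/4/3: the 6 is implied.
A third above B in this key is D.
A fourth above B in this key is E.
A sixth above B in this key is G.
Together with the bass B, this spells E minor seventh in second inversion.

B, D, E, G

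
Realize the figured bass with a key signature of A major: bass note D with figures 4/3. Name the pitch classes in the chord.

The written figures 4/3 are shorthand for 6/4/3: the 6 is implied.
A third above D in this key is F#.
A fourth above D in this key is G#.
A sixth above D in this key is B.
Together with the bass D, this spells G# half-diminished seventh in second inversion.

D, F#, G#, B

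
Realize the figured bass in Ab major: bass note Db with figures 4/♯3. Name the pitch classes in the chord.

The written figures 4/♯3 are shorthand for 6/4/3: the 6 is implied.
A third above Db in this key is F, raised to F# by the sharp.
A fourth above Db in this key is G.
A sixth above Db in this key is Bb.

Db, F#, G, Bb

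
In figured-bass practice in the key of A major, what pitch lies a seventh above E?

D

Counting 6 letter steps above E lands on D; in A major, that letter is D.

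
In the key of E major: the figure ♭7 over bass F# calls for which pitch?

Eb

Counting 6 letter steps above F# lands on E; in E major, that letter is E.
The b7 figure lowers it a semitone, giving Eb.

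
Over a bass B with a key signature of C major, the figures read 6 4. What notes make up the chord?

B, E, G

A fourth above B in this key is E.
A sixth above B in this key is G.
Together with the bass B, this spells E minor in second inversion.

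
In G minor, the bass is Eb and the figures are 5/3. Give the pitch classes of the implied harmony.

A third above Eb in this key is G.
A fifth above Eb in this key is Bb.
Together with the bass Eb, this spells Eb major in root position.

Eb, G, Bb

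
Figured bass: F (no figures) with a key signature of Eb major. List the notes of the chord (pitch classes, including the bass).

F, Ab, C

An unfigured bass implies 5/3.
A third above F in this key is Ab.
A fifth above F in this key is C.
Together with the bass F, this spells F minor in root position.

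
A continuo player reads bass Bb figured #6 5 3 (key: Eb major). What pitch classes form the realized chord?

Bb, D, F, G#

A third above Bb in this key is D.
A fifth above Bb in this key is F.
A sixth above Bb in this key is G, raised to G# by the sharp.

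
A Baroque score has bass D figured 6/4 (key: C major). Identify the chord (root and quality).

G major

The figures 6/4 indicate a triad in second inversion.
In second inversion the root lies a fourth above the bass: a fourth above D in C major is G.
The chord tones are D, G, B, giving G major.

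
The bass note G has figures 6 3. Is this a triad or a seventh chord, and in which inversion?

Intervals of 6/3 above the bass form a triad; the bass is the third, so this is first inversion.

triad, first inversion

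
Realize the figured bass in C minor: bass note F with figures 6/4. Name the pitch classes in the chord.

F, Bb, D

A fourth above F in this key is Bb.
A sixth above F in this key is D.
Together with the bass F, this spells Bb major in second inversion.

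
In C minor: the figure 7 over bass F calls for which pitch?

Counting 6 letter steps above F lands on E; in C minor, that letter is Eb.

Eb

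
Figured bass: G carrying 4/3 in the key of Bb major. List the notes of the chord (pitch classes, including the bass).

The written figures 4/3 are shorthand for 6/4/3: the 6 is implied.
A third above G in this key is Bb.
A fourth above G in this key is C.
A sixth above G in this key is Eb.
Together with the bass G, this spells C minor seventh in second inversion.

G, Bb, C, Eb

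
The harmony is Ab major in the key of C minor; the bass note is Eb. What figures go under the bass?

6/4

Eb is the fifth of Ab major, so the chord is in second inversion.
A triad in second inversion is figured 6/4, conventionally abbreviated 6/4.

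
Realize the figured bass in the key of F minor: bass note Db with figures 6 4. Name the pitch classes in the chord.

A fourth above Db in this key is G.
A sixth above Db in this key is Bb.
Together with the bass Db, this spells G diminished in second inversion.

Db, G, Bb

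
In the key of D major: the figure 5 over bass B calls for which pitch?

F#

Counting 4 letter steps above B lands on F; in D major, that letter is F#.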